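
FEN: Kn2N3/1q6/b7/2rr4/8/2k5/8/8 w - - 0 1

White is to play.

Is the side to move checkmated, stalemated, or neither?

White to move; white king on a8.
In check: yes, from the black queen on b7.
King squares — a7: attacked by Qb7; b7: attacked by Ba6; b8: attacked by Qb7.
Legal moves for White: none.
In check with no legal moves → checkmate.

checkmate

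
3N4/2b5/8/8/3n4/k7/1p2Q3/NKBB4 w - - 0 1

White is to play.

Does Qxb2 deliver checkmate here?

yes

After Qxb2: black king on a3; in check: yes, from the white queen on b2.
King squares — a2: attacked by Kb1; b2: attacked by Kb1; b3: attacked by Na1; a4: attacked by Bd1; b4: attacked by Qb2.
Black has no legal moves → checkmate.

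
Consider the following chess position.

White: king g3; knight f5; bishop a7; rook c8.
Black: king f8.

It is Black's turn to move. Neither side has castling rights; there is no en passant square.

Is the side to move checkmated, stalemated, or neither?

neither

Black to move; black king on f8.
In check: yes, from the white rook on c8.
King squares — e7: attacked by Nf5; f7: available; g7: attacked by Nf5; e8: attacked by Rc8; g8: attacked by Rc8.
Legal moves for Black: Kf7.
Black is in check but has 1 legal move → neither.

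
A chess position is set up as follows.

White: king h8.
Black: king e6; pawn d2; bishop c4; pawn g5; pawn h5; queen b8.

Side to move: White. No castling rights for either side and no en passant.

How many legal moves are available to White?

White to move; king on h8.
In check: yes, from the black queen on b8.
Legal moves: Kh7, Kg7.
Count: 2.

2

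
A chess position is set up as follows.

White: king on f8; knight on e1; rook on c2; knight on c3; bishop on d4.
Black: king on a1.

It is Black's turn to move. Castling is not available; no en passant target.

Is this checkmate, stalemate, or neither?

Black to move; black king on a1.
In check: no.
King squares — b1: attacked by Nc3; a2: attacked by Rc2; b2: attacked by Rc2.
Legal moves for Black: none.
Not in check and no legal moves → stalemate.

stalemate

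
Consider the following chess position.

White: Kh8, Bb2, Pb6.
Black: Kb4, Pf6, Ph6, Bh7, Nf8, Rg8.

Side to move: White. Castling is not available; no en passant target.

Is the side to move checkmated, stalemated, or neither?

checkmate

White to move; white king on h8.
In check: yes, from the black rook on g8.
King squares — g7: attacked by Rg8; h7: attacked by Nf8; g8: attacked by Bh7.
Legal moves for White: none.
In check with no legal moves → checkmate.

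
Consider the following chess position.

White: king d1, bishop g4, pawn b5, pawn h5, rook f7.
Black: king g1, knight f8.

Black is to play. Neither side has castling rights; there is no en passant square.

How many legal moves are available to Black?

Black to move; king on g1.
In check: no.
Legal moves: Nh7, Nd7, Ng6, Ne6, Kh2, Kg2, Kh1.
Count: 7.

7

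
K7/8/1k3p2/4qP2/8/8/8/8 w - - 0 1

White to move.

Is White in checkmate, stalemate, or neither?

stalemate

White to move; white king on a8.
In check: no.
King squares — a7: attacked by Kb6; b7: attacked by Kb6; b8: attacked by Qe5.
Legal moves for White: none.
Not in check and no legal moves → stalemate.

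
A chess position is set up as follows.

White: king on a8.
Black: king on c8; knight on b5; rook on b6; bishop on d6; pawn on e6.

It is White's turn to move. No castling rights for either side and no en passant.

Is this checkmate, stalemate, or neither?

stalemate

White to move; white king on a8.
In check: no.
King squares — a7: attacked by Nb5; b7: attacked by Rb6; b8: attacked by Rb6.
Legal moves for White: none.
Not in check and no legal moves → stalemate.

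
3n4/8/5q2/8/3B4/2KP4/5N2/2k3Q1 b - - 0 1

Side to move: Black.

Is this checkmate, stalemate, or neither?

Black to move; black king on c1.
In check: yes, from the white queen on g1.
King squares — b1: attacked by Qg1; d1: attacked by Qg1; b2: attacked by Kc3; c2: attacked by Kc3; d2: attacked by Kc3.
Legal moves for Black: none.
In check with no legal moves → checkmate.

checkmate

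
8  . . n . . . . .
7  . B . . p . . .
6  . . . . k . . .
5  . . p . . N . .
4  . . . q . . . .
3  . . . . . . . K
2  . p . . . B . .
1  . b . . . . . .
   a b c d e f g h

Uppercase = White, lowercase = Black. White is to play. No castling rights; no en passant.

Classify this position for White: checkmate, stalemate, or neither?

neither

White to move; white king on h3.
In check: no.
Legal moves for White include: Bxc8+, Ba8, Bc6, Ba6, Bd5+, Be4, Bf3, Bg2, Bh1, Ng7+, Nxe7, Nh6, Nd6, Nh4, Nxd4+, Ng3, Ne3, Kg3, ... (list truncated; more exist).
White has legal moves and is not in check → neither.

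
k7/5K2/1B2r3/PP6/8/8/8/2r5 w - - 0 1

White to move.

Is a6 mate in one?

After a6: black king on a8; in check: no.
Black is not in check, so this cannot be checkmate.

no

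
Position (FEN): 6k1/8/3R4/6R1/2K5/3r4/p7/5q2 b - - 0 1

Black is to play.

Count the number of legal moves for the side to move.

4

Black to move; king on g8.
In check: yes, from the white rook on g5.
Legal moves: Kh8, Kf8, Kh7, Kf7.
Count: 4.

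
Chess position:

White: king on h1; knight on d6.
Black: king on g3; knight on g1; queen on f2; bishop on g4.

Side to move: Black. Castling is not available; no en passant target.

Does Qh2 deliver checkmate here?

yes

After Qh2: white king on h1; in check: yes, from the black queen on h2.
King squares — g1: attacked by Qh2; g2: attacked by Qh2; h2: attacked by Kg3.
White has no legal moves → checkmate.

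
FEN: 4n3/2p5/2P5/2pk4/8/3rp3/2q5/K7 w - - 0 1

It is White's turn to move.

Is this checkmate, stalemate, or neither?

stalemate

White to move; white king on a1.
In check: no.
King squares — b1: attacked by Qc2; a2: attacked by Qc2; b2: attacked by Qc2.
Legal moves for White: none.
Not in check and no legal moves → stalemate.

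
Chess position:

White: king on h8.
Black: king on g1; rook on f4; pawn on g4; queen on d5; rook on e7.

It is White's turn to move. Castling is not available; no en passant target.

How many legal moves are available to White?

0

White to move; king on h8.
In check: no.
Legal moves: none.
Count: 0.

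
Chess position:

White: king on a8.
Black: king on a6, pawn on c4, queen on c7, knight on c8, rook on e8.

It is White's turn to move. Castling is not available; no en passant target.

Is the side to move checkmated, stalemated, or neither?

White to move; white king on a8.
In check: no.
King squares — a7: attacked by Ka6; b7: attacked by Ka6; b8: attacked by Qc7.
Legal moves for White: none.
Not in check and no legal moves → stalemate.

stalemate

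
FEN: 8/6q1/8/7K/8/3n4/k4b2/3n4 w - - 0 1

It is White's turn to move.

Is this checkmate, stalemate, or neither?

stalemate

White to move; white king on h5.
In check: no.
King squares — g4: attacked by Qg7; h4: attacked by Bf2; g5: attacked by Qg7; g6: attacked by Qg7; h6: attacked by Qg7.
Legal moves for White: none.
Not in check and no legal moves → stalemate.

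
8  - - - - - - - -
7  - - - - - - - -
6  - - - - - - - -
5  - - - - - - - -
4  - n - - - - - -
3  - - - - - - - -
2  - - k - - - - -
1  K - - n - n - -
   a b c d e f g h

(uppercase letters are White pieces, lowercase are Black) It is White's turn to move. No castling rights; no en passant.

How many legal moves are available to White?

0

White to move; king on a1.
In check: no.
Legal moves: none.
Count: 0.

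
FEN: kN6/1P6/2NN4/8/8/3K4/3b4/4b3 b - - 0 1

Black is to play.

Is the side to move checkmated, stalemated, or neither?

Black to move; black king on a8.
In check: yes, from the white pawn on b7.
King squares — a7: attacked by Nc6; b7: attacked by Nd6; b8: attacked by Nc6.
Legal moves for Black: none.
In check with no legal moves → checkmate.

checkmate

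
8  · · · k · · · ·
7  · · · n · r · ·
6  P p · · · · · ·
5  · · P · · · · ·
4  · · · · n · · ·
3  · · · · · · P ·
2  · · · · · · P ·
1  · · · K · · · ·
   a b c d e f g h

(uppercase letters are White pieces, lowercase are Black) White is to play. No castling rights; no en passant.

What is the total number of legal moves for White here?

8

White to move; king on d1.
In check: no.
Legal moves: Ke2, Kc2, Ke1, Kc1, cxb6, a7, c6, g4.
Count: 8.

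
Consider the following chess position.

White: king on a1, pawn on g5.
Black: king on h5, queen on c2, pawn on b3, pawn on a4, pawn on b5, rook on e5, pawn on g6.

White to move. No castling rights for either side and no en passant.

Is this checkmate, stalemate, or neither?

stalemate

White to move; white king on a1.
In check: no.
King squares — b1: attacked by Qc2; a2: attacked by Qc2; b2: attacked by Qc2.
Legal moves for White: none.
Not in check and no legal moves → stalemate.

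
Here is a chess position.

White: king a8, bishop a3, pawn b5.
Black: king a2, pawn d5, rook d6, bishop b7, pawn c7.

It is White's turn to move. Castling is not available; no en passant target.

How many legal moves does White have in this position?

White to move; king on a8.
In check: yes, from the black bishop on b7.
Legal moves: Kb8, Kxb7, Ka7.
Count: 3.

3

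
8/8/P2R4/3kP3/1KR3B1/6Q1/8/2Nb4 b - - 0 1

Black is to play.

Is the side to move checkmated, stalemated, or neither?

checkmate

Black to move; black king on d5.
In check: yes, from the white rook on d6.
King squares — c4: attacked by Kb4; d4: attacked by Rc4; e4: attacked by Rc4; c5: attacked by Kb4; e5: attacked by Qg3; c6: attacked by Rc4; d6: attacked by Pe5; e6: attacked by Bg4.
Legal moves for Black: none.
In check with no legal moves → checkmate.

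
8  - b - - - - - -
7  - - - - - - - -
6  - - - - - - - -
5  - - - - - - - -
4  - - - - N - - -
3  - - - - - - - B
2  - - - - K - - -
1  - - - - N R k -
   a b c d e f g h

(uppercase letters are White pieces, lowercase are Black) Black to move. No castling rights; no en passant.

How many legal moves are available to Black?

1

Black to move; king on g1.
In check: yes, from the white rook on f1.
Legal moves: Kh2.
Count: 1.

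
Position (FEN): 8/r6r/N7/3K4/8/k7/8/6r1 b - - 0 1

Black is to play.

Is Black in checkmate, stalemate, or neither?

Black to move; black king on a3.
In check: no.
Legal moves for Black include: Rh8, Rhg7, Rhf7, Rhe7, Rhd7+, Rhc7, Rhb7, Rh6, Rh5+, Rh4, Rh3, Rh2, Rhh1, Ra8, Rag7, Raf7, Rae7, Rad7+, ... (list truncated; more exist).
Black has legal moves and is not in check → neither.

neither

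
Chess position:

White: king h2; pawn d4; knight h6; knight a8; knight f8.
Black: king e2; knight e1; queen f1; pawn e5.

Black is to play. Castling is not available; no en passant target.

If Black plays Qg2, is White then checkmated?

After Qg2: white king on h2; in check: yes, from the black queen on g2.
King squares — g1: attacked by Qg2; h1: attacked by Qg2; g2: attacked by Ne1; g3: attacked by Qg2; h3: attacked by Qg2.
White has no legal moves → checkmate.

yes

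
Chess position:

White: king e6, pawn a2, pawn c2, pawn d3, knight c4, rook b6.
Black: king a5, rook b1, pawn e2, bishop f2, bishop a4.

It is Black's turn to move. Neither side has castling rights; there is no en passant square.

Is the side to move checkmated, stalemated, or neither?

Black to move; black king on a5.
In check: yes, from the white knight on c4.
King squares — a4: own bishop; b4: attacked by Rb6; b5: attacked by Rb6; a6: attacked by Rb6; b6: attacked by Nc4.
Legal moves for Black: none.
In check with no legal moves → checkmate.

checkmate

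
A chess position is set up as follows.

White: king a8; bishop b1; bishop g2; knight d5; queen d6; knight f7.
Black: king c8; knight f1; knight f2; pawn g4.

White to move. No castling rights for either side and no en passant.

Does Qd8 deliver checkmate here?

yes

After Qd8: black king on c8; in check: yes, from the white queen on d8.
King squares — b7: attacked by Ka8; c7: attacked by Nd5; d7: attacked by Qd8; b8: attacked by Ka8; d8: attacked by Nf7.
Black has no legal moves → checkmate.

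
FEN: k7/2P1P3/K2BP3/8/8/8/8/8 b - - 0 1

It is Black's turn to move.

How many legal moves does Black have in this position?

Black to move; king on a8.
In check: no.
Legal moves: none.
Count: 0.

0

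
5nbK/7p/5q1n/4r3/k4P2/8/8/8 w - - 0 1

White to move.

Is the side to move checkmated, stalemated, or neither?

White to move; white king on h8.
In check: yes, from the black queen on f6.
King squares — g7: attacked by Qf6; h7: attacked by Nf8; g8: attacked by Nh6.
Legal moves for White: none.
In check with no legal moves → checkmate.

checkmate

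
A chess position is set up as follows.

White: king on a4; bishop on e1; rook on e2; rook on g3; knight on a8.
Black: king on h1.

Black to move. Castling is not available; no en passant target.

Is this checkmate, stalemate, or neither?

stalemate

Black to move; black king on h1.
In check: no.
King squares — g1: attacked by Rg3; g2: attacked by Re2; h2: attacked by Re2.
Legal moves for Black: none.
Not in check and no legal moves → stalemate.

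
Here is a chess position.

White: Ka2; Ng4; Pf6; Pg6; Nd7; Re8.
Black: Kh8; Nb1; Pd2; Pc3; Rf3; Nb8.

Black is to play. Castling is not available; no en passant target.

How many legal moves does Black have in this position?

Black to move; king on h8.
In check: yes, from the white rook on e8.
Legal moves: none.
Count: 0.

0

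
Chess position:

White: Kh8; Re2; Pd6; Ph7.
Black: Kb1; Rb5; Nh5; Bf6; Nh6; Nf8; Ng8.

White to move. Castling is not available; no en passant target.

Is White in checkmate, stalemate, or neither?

checkmate

White to move; white king on h8.
In check: yes, from the black bishop on f6.
King squares — g7: attacked by Nh5; h7: own pawn; g8: attacked by Nh6.
Legal moves for White: none.
In check with no legal moves → checkmate.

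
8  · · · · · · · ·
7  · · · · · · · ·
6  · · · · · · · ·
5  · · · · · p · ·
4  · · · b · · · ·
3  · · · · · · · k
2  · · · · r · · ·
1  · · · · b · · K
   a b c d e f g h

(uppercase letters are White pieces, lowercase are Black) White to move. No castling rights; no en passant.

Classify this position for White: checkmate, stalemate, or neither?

stalemate

White to move; white king on h1.
In check: no.
King squares — g1: attacked by Bd4; g2: attacked by Re2; h2: attacked by Re2.
Legal moves for White: none.
Not in check and no legal moves → stalemate.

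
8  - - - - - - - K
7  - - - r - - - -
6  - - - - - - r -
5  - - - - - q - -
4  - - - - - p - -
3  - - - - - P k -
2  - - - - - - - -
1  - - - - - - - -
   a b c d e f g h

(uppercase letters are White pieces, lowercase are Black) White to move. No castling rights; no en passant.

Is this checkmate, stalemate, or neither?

stalemate

White to move; white king on h8.
In check: no.
King squares — g7: attacked by Rg6; h7: attacked by Rd7; g8: attacked by Rg6.
Legal moves for White: none.
Not in check and no legal moves → stalemate.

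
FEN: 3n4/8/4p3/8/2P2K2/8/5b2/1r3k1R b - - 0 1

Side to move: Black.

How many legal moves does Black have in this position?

Black to move; king on f1.
In check: yes, from the white rook on h1.
Legal moves: Kg2, Ke2, Bg1.
Count: 3.

3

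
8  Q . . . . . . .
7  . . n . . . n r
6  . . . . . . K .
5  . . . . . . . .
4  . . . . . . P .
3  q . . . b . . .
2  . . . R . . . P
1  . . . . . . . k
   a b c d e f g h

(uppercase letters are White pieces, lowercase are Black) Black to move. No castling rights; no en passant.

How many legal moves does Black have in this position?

4

Black to move; king on h1.
In check: yes, from the white queen on a8.
Legal moves: Kg1, Nxa8, Nd5, Qxa8.
Count: 4.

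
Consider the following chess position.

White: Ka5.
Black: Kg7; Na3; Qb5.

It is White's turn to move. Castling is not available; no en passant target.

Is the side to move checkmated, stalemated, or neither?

checkmate

White to move; white king on a5.
In check: yes, from the black queen on b5.
King squares — a4: attacked by Qb5; b4: attacked by Qb5; b5: attacked by Na3; a6: attacked by Qb5; b6: attacked by Qb5.
Legal moves for White: none.
In check with no legal moves → checkmate.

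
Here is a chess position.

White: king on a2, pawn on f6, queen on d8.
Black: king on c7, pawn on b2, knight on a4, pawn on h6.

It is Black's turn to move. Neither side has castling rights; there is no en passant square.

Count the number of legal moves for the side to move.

3

Black to move; king on c7.
In check: yes, from the white queen on d8.
Legal moves: Kxd8, Kb7, Kc6.
Count: 3.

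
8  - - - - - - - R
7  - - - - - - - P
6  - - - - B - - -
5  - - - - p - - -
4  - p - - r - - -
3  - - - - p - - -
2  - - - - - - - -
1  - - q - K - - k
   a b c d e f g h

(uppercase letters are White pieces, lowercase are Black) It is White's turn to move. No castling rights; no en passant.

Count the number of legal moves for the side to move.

White to move; king on e1.
In check: yes, from the black queen on c1.
Legal moves: Ke2.
Count: 1.

1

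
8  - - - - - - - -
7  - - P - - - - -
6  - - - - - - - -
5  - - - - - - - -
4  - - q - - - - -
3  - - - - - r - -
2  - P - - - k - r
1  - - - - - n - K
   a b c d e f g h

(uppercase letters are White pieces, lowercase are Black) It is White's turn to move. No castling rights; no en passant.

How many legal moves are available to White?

White to move; king on h1.
In check: yes, from the black rook on h2.
Legal moves: none.
Count: 0.

0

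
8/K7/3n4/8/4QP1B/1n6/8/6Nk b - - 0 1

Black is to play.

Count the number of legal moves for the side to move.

3

Black to move; king on h1.
In check: yes, from the white queen on e4.
Legal moves: Kh2, Kxg1, Nxe4.
Count: 3.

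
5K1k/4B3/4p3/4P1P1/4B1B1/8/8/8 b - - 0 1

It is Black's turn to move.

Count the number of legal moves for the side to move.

Black to move; king on h8.
In check: no.
Legal moves: none.
Count: 0.

0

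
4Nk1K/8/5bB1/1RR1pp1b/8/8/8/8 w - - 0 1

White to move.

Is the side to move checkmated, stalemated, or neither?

White to move; white king on h8.
In check: yes, from the black bishop on f6.
King squares — g7: attacked by Bf6; h7: available; g8: attacked by Kf8.
Legal moves for White: Kh7, Ng7, Nxf6.
White is in check but has 3 legal moves → neither.

neither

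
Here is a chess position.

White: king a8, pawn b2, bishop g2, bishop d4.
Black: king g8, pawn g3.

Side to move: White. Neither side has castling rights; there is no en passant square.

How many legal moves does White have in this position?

White to move; king on a8.
In check: no.
Legal moves: Kb8, Kb7, Ka7, Bh8, Bg7, Ba7, Bf6, Bb6, Be5, Bc5, Be3, Bc3, Bf2, Bg1, Bb7, Bc6, Bd5+, Be4, Bh3, Bf3, Bh1, Bf1, b3, b4.
Count: 24.

24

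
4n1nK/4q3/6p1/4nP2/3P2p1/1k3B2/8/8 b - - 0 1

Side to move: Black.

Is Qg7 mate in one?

yes

After Qg7: white king on h8; in check: yes, from the black queen on g7.
King squares — g7: attacked by Ne8; h7: attacked by Qg7; g8: attacked by Qg7.
White has no legal moves → checkmate.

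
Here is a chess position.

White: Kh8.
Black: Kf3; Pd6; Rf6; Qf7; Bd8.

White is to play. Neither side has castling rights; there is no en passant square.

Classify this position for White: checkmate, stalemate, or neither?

White to move; white king on h8.
In check: no.
King squares — g7: attacked by Qf7; h7: attacked by Qf7; g8: attacked by Qf7.
Legal moves for White: none.
Not in check and no legal moves → stalemate.

stalemate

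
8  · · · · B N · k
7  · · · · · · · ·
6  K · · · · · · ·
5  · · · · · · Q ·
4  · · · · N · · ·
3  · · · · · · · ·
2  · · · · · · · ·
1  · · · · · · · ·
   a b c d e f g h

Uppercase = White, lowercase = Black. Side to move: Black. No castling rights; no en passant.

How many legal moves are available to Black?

0

Black to move; king on h8.
In check: no.
Legal moves: none.
Count: 0.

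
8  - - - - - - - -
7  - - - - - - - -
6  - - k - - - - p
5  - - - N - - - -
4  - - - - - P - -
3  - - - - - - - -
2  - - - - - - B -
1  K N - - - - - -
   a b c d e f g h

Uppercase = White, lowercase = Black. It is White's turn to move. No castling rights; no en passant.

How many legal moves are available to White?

18

White to move; king on a1.
In check: no.
Legal moves: Ne7+, Nc7+, Nf6+, Nb6+, Nb4+, Ne3+, Ndc3+, Be4, Bh3, Bf3, Bh1, Bf1, Nbc3, Na3, Nd2, Kb2, Ka2, f5.
Count: 18.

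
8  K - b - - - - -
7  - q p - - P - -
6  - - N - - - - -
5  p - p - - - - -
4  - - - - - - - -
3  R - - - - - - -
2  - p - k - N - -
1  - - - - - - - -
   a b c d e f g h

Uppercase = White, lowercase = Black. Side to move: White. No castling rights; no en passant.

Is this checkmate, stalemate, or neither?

White to move; white king on a8.
In check: yes, from the black queen on b7.
King squares — a7: attacked by Qb7; b7: attacked by Bc8; b8: attacked by Qb7.
Legal moves for White: none.
In check with no legal moves → checkmate.

checkmate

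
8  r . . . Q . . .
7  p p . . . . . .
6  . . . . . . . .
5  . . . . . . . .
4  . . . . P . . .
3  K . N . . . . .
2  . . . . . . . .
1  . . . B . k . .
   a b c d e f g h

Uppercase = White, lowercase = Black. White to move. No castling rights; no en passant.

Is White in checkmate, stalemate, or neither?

neither

White to move; white king on a3.
In check: no.
Legal moves for White include: Qh8, Qg8, Qf8+, Qd8, Qc8, Qb8, Qxa8, Qf7+, Qe7, Qd7, Qg6, Qe6, Qc6, Qh5, Qe5, Qb5+, Qa4, Nd5, ... (list truncated; more exist).
White has legal moves and is not in check → neither.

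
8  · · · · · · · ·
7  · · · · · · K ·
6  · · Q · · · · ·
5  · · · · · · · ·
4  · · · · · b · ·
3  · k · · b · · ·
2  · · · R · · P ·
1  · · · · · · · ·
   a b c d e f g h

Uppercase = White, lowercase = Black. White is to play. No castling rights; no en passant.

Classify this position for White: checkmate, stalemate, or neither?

neither

White to move; white king on g7.
In check: no.
Legal moves for White include: Kh8, Kg8, Kf8, Kh7, Kf7, Kg6, Kf6, Qe8, Qc8, Qa8, Qd7, Qc7, Qb7+, Qh6, Qg6, Qf6, Qe6+, Qd6, ... (list truncated; more exist).
White has legal moves and is not in check → neither.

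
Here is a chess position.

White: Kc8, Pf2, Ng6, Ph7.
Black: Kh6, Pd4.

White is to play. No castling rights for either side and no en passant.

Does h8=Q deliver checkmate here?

After h8=Q: black king on h6; in check: yes, from the white queen on h8.
Black has 2 legal replies: Kxg6, Kg5.
In check but a legal move exists → not checkmate.

no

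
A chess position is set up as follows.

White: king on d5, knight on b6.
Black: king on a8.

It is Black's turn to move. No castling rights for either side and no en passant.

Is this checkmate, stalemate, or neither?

Black to move; black king on a8.
In check: yes, from the white knight on b6.
King squares — a7: available; b7: available; b8: available.
Legal moves for Black: Kb8, Kb7, Ka7.
Black is in check but has 3 legal moves → neither.

neither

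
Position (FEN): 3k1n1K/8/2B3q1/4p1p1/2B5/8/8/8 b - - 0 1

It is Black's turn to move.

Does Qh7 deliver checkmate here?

After Qh7: white king on h8; in check: yes, from the black queen on h7.
King squares — g7: attacked by Qh7; h7: attacked by Nf8; g8: attacked by Qh7.
White has no legal moves → checkmate.

yes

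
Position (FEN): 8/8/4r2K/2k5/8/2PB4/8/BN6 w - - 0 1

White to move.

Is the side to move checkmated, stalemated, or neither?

White to move; white king on h6.
In check: yes, from the black rook on e6.
King squares — g5: available; h5: available; g6: attacked by Re6; g7: available; h7: available.
Legal moves for White: Kh7, Kg7, Kh5, Kg5, Bg6.
White is in check but has 5 legal moves → neither.

neither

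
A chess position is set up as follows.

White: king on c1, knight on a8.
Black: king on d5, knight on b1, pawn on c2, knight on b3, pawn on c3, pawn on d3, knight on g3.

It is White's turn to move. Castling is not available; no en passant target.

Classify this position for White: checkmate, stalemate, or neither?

checkmate

White to move; white king on c1.
In check: yes, from the black knight on b3.
King squares — b1: attacked by Pc2; d1: attacked by Pc2; b2: attacked by Pc3; c2: attacked by Pd3; d2: attacked by Nb1.
Legal moves for White: none.
In check with no legal moves → checkmate.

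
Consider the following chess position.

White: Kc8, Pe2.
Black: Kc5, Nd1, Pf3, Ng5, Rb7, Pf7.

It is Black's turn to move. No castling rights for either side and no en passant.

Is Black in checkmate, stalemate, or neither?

neither

Black to move; black king on c5.
In check: no.
Legal moves for Black include: Rb8+, Re7, Rd7, Rc7+, Ra7, Rb6, Rb5, Rb4, Rb3, Rb2, Rb1, Nh7, Ne6, Ne4, Nh3, Kd6, Kc6, Kb6, ... (list truncated; more exist).
Black has legal moves and is not in check → neither.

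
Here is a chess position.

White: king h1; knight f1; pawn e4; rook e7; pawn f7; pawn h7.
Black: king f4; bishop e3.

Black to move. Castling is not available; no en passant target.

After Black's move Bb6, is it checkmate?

After Bb6: white king on h1; in check: no.
White is not in check, so this cannot be checkmate.

no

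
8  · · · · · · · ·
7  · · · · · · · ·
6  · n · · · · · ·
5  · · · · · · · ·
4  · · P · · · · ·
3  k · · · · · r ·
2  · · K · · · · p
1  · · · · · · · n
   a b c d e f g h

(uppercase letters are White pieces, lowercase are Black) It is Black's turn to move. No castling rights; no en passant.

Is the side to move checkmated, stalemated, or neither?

Black to move; black king on a3.
In check: no.
Legal moves for Black include: Nc8, Na8, Nd7, Nd5, Nxc4, Na4, Rg8, Rg7, Rg6, Rg5, Rg4, Rh3, Rf3, Re3, Rd3, Rc3+, Rb3, Rg2+, ... (list truncated; more exist).
Black has legal moves and is not in check → neither.

neither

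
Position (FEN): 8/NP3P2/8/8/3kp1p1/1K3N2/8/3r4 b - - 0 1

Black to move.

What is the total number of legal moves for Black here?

6

Black to move; king on d4.
In check: yes, from the white knight on f3.
Legal moves: Kd5, Kc5, Ke3, Kd3, gxf3, exf3.
Count: 6.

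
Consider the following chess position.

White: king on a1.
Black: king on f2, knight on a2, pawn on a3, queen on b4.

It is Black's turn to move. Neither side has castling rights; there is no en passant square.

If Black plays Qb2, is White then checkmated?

yes

After Qb2: white king on a1; in check: yes, from the black queen on b2.
King squares — b1: attacked by Qb2; a2: attacked by Qb2; b2: attacked by Pa3.
White has no legal moves → checkmate.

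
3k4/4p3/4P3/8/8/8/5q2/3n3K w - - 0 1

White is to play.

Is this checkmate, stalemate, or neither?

stalemate

White to move; white king on h1.
In check: no.
King squares — g1: attacked by Qf2; g2: attacked by Qf2; h2: attacked by Qf2.
Legal moves for White: none.
Not in check and no legal moves → stalemate.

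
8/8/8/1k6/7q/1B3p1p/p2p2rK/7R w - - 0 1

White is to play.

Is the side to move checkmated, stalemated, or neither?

White to move; white king on h2.
In check: yes, from the black rook on g2.
King squares — g1: attacked by Rg2; h1: own rook; g2: attacked by Pf3; g3: attacked by Rg2; h3: attacked by Qh4.
Legal moves for White: none.
In check with no legal moves → checkmate.

checkmate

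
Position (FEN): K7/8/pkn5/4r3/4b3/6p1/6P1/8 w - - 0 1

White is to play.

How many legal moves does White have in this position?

0

White to move; king on a8.
In check: no.
Legal moves: none.
Count: 0.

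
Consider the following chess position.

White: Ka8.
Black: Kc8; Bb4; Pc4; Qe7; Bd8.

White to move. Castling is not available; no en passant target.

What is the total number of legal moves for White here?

0

White to move; king on a8.
In check: no.
Legal moves: none.
Count: 0.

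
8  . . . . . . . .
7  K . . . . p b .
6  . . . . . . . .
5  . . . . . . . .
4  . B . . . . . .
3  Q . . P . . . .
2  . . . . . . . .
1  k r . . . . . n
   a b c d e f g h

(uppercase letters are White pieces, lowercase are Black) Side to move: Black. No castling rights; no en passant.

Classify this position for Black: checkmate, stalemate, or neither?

Black to move; black king on a1.
In check: yes, from the white queen on a3.
King squares — b1: own rook; a2: attacked by Qa3; b2: attacked by Qa3.
Legal moves for Black: none.
In check with no legal moves → checkmate.

checkmate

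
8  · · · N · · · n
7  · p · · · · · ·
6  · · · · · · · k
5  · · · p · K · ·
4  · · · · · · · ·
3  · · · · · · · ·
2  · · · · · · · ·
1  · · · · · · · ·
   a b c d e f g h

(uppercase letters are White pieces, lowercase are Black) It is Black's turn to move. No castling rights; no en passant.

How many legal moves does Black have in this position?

8

Black to move; king on h6.
In check: no.
Legal moves: Nf7, Ng6, Kh7, Kg7, Kh5, b6, d4, b5.
Count: 8.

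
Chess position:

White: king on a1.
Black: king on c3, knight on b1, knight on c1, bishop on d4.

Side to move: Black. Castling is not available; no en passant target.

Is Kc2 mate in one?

After Kc2: white king on a1; in check: yes, from the black bishop on d4.
King squares — b1: attacked by Kc2; a2: attacked by Nc1; b2: attacked by Kc2.
White has no legal moves → checkmate.

yes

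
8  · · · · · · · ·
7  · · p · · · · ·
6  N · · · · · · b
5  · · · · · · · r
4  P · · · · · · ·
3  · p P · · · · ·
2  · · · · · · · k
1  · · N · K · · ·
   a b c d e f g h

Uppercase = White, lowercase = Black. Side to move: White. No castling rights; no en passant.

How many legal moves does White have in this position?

14

White to move; king on e1.
In check: no.
Legal moves: Nb8, Nxc7, Nc5, Nb4, Kf2, Ke2, Kf1, Kd1, Nd3, Nxb3, Ne2, Na2, a5, c4.
Count: 14.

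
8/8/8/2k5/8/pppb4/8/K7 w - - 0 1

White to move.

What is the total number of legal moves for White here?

0

White to move; king on a1.
In check: no.
Legal moves: none.
Count: 0.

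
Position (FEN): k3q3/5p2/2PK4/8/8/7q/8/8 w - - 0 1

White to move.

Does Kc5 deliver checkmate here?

no

After Kc5: black king on a8; in check: no.
Black is not in check, so this cannot be checkmate.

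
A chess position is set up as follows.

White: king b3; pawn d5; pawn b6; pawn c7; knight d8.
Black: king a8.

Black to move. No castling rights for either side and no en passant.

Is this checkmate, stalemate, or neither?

stalemate

Black to move; black king on a8.
In check: no.
King squares — a7: attacked by Pb6; b7: attacked by Nd8; b8: attacked by Pc7.
Legal moves for Black: none.
Not in check and no legal moves → stalemate.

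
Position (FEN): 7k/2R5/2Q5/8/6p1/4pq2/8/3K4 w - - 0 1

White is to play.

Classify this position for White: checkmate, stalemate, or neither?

White to move; white king on d1.
In check: yes, from the black queen on f3.
Legal moves for White: Kc2, Ke1, Kc1, Qxf3.
White is in check but has 4 legal moves → neither.

neither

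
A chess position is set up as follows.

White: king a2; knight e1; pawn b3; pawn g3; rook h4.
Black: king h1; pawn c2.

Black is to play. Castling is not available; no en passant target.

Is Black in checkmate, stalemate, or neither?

neither

Black to move; black king on h1.
In check: yes, from the white rook on h4.
Legal moves for Black: Kg1.
Black is in check but has 1 legal move → neither.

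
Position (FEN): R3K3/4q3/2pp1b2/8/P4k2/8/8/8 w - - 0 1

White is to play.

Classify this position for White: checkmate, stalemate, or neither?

White to move; white king on e8.
In check: yes, from the black queen on e7.
King squares — d7: attacked by Qe7; e7: attacked by Bf6; f7: attacked by Qe7; d8: attacked by Qe7; f8: attacked by Qe7.
Legal moves for White: none.
In check with no legal moves → checkmate.

checkmate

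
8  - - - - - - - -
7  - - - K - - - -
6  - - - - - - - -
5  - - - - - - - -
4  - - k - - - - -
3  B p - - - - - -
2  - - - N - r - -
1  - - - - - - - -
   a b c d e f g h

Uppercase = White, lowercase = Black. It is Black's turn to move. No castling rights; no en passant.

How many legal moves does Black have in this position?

Black to move; king on c4.
In check: yes, from the white knight on d2.
Legal moves: Kd5, Kb5, Kd4, Kd3, Kc3, Rxd2+.
Count: 6.

6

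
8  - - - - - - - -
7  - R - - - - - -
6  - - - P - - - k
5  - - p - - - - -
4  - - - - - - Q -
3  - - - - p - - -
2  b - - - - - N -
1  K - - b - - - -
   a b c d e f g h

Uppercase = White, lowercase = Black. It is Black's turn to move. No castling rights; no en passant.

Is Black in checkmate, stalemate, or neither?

Black to move; black king on h6.
In check: no.
Legal moves for Black: Bg8, Bf7, Be6, Bd5, Bc4, Bab3, Bb1, Bxg4, Ba4, Bf3, Bdb3, Be2, Bc2, c4, e2.
Black has 15 legal moves and is not in check → neither.

neither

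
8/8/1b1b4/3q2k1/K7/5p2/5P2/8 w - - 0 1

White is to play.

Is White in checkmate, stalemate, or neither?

stalemate

White to move; white king on a4.
In check: no.
King squares — a3: attacked by Bd6; b3: attacked by Qd5; b4: attacked by Bd6; a5: attacked by Qd5; b5: attacked by Qd5.
Legal moves for White: none.
Not in check and no legal moves → stalemate.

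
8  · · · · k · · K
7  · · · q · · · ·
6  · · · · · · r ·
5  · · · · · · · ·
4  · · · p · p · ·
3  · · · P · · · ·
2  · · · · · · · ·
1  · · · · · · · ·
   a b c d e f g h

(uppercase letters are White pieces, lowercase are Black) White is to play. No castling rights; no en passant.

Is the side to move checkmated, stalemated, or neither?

stalemate

White to move; white king on h8.
In check: no.
King squares — g7: attacked by Rg6; h7: attacked by Qd7; g8: attacked by Rg6.
Legal moves for White: none.
Not in check and no legal moves → stalemate.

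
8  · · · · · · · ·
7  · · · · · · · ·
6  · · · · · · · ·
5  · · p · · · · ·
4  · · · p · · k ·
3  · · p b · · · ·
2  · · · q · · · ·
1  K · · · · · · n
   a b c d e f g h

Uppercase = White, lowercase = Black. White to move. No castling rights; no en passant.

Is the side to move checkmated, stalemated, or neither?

White to move; white king on a1.
In check: no.
King squares — b1: attacked by Bd3; a2: attacked by Qd2; b2: attacked by Qd2.
Legal moves for White: none.
Not in check and no legal moves → stalemate.

stalemate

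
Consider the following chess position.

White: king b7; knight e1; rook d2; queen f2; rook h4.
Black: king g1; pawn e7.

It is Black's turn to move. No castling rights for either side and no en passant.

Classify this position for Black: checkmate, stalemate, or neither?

checkmate

Black to move; black king on g1.
In check: yes, from the white queen on f2.
King squares — f1: attacked by Qf2; h1: attacked by Rh4; f2: attacked by Rd2; g2: attacked by Ne1; h2: attacked by Qf2.
Legal moves for Black: none.
In check with no legal moves → checkmate.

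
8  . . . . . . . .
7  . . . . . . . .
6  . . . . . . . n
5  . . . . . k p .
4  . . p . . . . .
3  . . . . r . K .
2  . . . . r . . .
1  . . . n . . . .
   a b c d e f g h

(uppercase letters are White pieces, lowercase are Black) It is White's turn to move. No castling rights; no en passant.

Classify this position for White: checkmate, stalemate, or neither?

checkmate

White to move; white king on g3.
In check: yes, from the black rook on e3.
King squares — f2: attacked by Nd1; g2: attacked by Re2; h2: attacked by Re2; f3: attacked by Re3; h3: attacked by Re3; f4: attacked by Kf5; g4: attacked by Kf5; h4: attacked by Pg5.
Legal moves for White: none.
In check with no legal moves → checkmate.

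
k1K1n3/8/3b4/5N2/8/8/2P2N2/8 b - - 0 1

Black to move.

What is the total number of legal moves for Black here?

15

Black to move; king on a8.
In check: no.
Legal moves: Ng7, Nc7, Nf6, Ka7, Bf8, Bb8, Be7, Bc7, Be5, Bc5, Bf4, Bb4, Bg3, Ba3, Bh2.
Count: 15.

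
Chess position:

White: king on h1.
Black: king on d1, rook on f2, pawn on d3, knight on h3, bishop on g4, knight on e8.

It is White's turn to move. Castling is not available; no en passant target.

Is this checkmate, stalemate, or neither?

White to move; white king on h1.
In check: no.
King squares — g1: attacked by Nh3; g2: attacked by Rf2; h2: attacked by Rf2.
Legal moves for White: none.
Not in check and no legal moves → stalemate.

stalemate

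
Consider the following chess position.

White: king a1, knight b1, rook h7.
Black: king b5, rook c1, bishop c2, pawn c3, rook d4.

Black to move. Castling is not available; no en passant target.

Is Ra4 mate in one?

After Ra4: white king on a1; in check: yes, from the black rook on a4.
King squares — b1: own knight; a2: attacked by Ra4; b2: attacked by Pc3.
White has no legal moves → checkmate.

yes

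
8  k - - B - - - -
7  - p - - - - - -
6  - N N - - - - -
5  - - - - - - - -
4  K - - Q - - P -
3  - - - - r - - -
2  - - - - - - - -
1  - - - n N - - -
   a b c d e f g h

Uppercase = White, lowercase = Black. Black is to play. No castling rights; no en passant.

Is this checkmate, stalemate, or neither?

Black to move; black king on a8.
In check: yes, from the white knight on b6.
King squares — a7: attacked by Nc6; b7: own pawn; b8: attacked by Nc6.
Legal moves for Black: none.
In check with no legal moves → checkmate.

checkmate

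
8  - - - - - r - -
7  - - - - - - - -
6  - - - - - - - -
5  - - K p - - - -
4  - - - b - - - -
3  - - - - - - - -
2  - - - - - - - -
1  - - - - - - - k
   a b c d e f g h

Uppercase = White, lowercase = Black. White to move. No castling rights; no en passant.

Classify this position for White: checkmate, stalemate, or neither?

neither

White to move; white king on c5.
In check: yes, from the black bishop on d4.
King squares — b4: available; c4: attacked by Pd5; d4: available; b5: available; d5: available; b6: attacked by Bd4; c6: available; d6: available.
Legal moves for White: Kd6, Kc6, Kxd5, Kb5, Kxd4, Kb4.
White is in check but has 6 legal moves → neither.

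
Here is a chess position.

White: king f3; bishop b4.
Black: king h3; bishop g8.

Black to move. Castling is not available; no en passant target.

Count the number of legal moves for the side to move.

9

Black to move; king on h3.
In check: no.
Legal moves: Bh7, Bf7, Be6, Bd5+, Bc4, Bb3, Ba2, Kh4, Kh2.
Count: 9.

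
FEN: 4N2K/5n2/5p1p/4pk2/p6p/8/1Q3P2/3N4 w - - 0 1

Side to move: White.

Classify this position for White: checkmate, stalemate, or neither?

neither

White to move; white king on h8.
In check: yes, from the black knight on f7.
King squares — g7: available; h7: available; g8: available.
Legal moves for White: Kg8, Kh7, Kg7.
White is in check but has 3 legal moves → neither.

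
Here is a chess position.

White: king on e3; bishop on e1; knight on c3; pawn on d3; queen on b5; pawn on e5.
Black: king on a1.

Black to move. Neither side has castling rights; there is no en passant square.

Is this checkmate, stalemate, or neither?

Black to move; black king on a1.
In check: no.
King squares — b1: attacked by Nc3; a2: attacked by Nc3; b2: attacked by Qb5.
Legal moves for Black: none.
Not in check and no legal moves → stalemate.

stalemate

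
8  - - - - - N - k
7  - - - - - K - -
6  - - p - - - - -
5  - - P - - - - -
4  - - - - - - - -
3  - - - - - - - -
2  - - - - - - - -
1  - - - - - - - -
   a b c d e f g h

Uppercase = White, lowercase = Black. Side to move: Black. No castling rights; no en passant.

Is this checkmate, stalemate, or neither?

stalemate

Black to move; black king on h8.
In check: no.
King squares — g7: attacked by Kf7; h7: attacked by Nf8; g8: attacked by Kf7.
Legal moves for Black: none.
Not in check and no legal moves → stalemate.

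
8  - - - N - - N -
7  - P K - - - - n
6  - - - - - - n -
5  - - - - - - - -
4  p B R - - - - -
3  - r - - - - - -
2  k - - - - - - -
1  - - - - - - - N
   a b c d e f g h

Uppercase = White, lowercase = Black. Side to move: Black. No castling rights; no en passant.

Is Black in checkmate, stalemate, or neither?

neither

Black to move; black king on a2.
In check: no.
Legal moves for Black include: Nhf8, Nf6, Ng5, Nh8, Ngf8, Ne7, Ne5, Nh4, Nf4, Rxb4, Rh3, Rg3, Rf3, Re3, Rd3, Rc3, Ra3, Rb2, ... (list truncated; more exist).
Black has legal moves and is not in check → neither.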